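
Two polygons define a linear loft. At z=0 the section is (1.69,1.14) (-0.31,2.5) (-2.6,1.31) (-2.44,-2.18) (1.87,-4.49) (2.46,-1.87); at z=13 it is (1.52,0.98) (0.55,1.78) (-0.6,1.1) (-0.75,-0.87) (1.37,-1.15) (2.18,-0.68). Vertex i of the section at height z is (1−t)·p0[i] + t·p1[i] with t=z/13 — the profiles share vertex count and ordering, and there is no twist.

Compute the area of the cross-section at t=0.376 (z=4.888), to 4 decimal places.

Cross-section at t=0.376: each vertex is (1-t)·p0[i] + t·p1[i].
  v1: (1-0.376)·(1.69,1.14) + 0.376·(1.52,0.98) = (1.6261,1.0798)
  v2: (1-0.376)·(-0.31,2.5) + 0.376·(0.55,1.78) = (0.0134,2.2293)
  v3: (1-0.376)·(-2.6,1.31) + 0.376·(-0.6,1.1) = (-1.8480,1.2310)
  v4: (1-0.376)·(-2.44,-2.18) + 0.376·(-0.75,-0.87) = (-1.8046,-1.6874)
  v5: (1-0.376)·(1.87,-4.49) + 0.376·(1.37,-1.15) = (1.6820,-3.2342)
  v6: (1-0.376)·(2.46,-1.87) + 0.376·(2.18,-0.68) = (2.3547,-1.4226)
Shoelace sum Σ(x_i·y_{i+1} − x_{i+1}·y_i):
  i=1: 1.6261·2.2293 − 0.0134·1.0798 = +3.6106 (running +3.6106)
  i=2: 0.0134·1.2310 − -1.8480·2.2293 = +4.1362 (running +7.7467)
  i=3: -1.8480·-1.6874 − -1.8046·1.2310 = +5.3399 (running +13.0866)
  i=4: -1.8046·-3.2342 − 1.6820·-1.6874 = +8.6745 (running +21.7611)
  i=5: 1.6820·-1.4226 − 2.3547·-3.2342 = +5.2228 (running +26.9839)
  i=6: 2.3547·1.0798 − 1.6261·-1.4226 = +4.8559 (running +31.8398)
Area = |Σ|/2 = |31.8398|/2 = 15.9199

Area at t=0.376: 15.9199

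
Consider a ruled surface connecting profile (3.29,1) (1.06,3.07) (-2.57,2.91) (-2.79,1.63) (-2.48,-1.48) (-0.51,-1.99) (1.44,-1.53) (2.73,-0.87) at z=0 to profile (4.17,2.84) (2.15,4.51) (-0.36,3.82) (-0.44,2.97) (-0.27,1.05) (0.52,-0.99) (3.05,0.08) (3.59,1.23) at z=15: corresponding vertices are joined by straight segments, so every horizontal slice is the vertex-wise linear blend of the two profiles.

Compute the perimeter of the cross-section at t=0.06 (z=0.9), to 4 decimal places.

Perimeter at t=0.06: 18.3094

Cross-section at t=0.06: each vertex is (1-t)·p0[i] + t·p1[i].
  v1: (1-0.06)·(3.29,1) + 0.06·(4.17,2.84) = (3.3428,1.1104)
  v2: (1-0.06)·(1.06,3.07) + 0.06·(2.15,4.51) = (1.1254,3.1564)
  v3: (1-0.06)·(-2.57,2.91) + 0.06·(-0.36,3.82) = (-2.4374,2.9646)
  v4: (1-0.06)·(-2.79,1.63) + 0.06·(-0.44,2.97) = (-2.6490,1.7104)
  v5: (1-0.06)·(-2.48,-1.48) + 0.06·(-0.27,1.05) = (-2.3474,-1.3282)
  v6: (1-0.06)·(-0.51,-1.99) + 0.06·(0.52,-0.99) = (-0.4482,-1.9300)
  v7: (1-0.06)·(1.44,-1.53) + 0.06·(3.05,0.08) = (1.5366,-1.4334)
  v8: (1-0.06)·(2.73,-0.87) + 0.06·(3.59,1.23) = (2.7816,-0.7440)
Perimeter = Σ |v_{i+1} − v_i|:
  edge 1→2: √(-2.2174² + 2.0460²) = 3.0171 (running 3.0171)
  edge 2→3: √(-3.5628² + -0.1918²) = 3.5680 (running 6.5851)
  edge 3→4: √(-0.2116² + -1.2542²) = 1.2719 (running 7.8570)
  edge 4→5: √(0.3016² + -3.0386²) = 3.0535 (running 10.9105)
  edge 5→6: √(1.8992² + -0.6018²) = 1.9923 (running 12.9028)
  edge 6→7: √(1.9848² + 0.4966²) = 2.0460 (running 14.9488)
  edge 7→8: √(1.2450² + 0.6894²) = 1.4231 (running 16.3719)
  edge 8→1: √(0.5612² + 1.8544²) = 1.9375 (running 18.3094)
Perimeter = 18.3094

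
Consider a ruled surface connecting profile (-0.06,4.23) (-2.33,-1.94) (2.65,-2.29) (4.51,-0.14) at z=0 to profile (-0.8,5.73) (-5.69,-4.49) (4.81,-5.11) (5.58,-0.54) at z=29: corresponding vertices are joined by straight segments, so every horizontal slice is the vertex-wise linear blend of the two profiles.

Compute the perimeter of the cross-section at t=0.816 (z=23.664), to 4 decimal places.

Perimeter at t=0.816: 32.6515

Cross-section at t=0.816: each vertex is (1-t)·p0[i] + t·p1[i].
  v1: (1-0.816)·(-0.06,4.23) + 0.816·(-0.8,5.73) = (-0.6638,5.4540)
  v2: (1-0.816)·(-2.33,-1.94) + 0.816·(-5.69,-4.49) = (-5.0718,-4.0208)
  v3: (1-0.816)·(2.65,-2.29) + 0.816·(4.81,-5.11) = (4.4126,-4.5911)
  v4: (1-0.816)·(4.51,-0.14) + 0.816·(5.58,-0.54) = (5.3831,-0.4664)
Perimeter = Σ |v_{i+1} − v_i|:
  edge 1→2: √(-4.4079² + -9.4748²) = 10.4500 (running 10.4500)
  edge 2→3: √(9.4843² + -0.5703²) = 9.5015 (running 19.9514)
  edge 3→4: √(0.9706² + 4.1247²) = 4.2374 (running 24.1888)
  edge 4→1: √(-6.0470² + 5.9204²) = 8.4627 (running 32.6515)
Perimeter = 32.6515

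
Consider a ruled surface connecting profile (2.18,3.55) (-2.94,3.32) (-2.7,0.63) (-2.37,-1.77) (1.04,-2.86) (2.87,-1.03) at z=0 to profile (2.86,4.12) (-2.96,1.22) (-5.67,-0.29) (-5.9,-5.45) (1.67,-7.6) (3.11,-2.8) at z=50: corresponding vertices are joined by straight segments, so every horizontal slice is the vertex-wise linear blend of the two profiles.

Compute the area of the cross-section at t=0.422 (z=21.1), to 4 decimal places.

Area at t=0.422: 45.5123

Cross-section at t=0.422: each vertex is (1-t)·p0[i] + t·p1[i].
  v1: (1-0.422)·(2.18,3.55) + 0.422·(2.86,4.12) = (2.4670,3.7905)
  v2: (1-0.422)·(-2.94,3.32) + 0.422·(-2.96,1.22) = (-2.9484,2.4338)
  v3: (1-0.422)·(-2.7,0.63) + 0.422·(-5.67,-0.29) = (-3.9533,0.2418)
  v4: (1-0.422)·(-2.37,-1.77) + 0.422·(-5.9,-5.45) = (-3.8597,-3.3230)
  v5: (1-0.422)·(1.04,-2.86) + 0.422·(1.67,-7.6) = (1.3059,-4.8603)
  v6: (1-0.422)·(2.87,-1.03) + 0.422·(3.11,-2.8) = (2.9713,-1.7769)
Shoelace sum Σ(x_i·y_{i+1} − x_{i+1}·y_i):
  i=1: 2.4670·2.4338 − -2.9484·3.7905 = +17.1803 (running +17.1803)
  i=2: -2.9484·0.2418 − -3.9533·2.4338 = +8.9088 (running +26.0891)
  i=3: -3.9533·-3.3230 − -3.8597·0.2418 = +14.0699 (running +40.1590)
  i=4: -3.8597·-4.8603 − 1.3059·-3.3230 = +23.0983 (running +63.2573)
  i=5: 1.3059·-1.7769 − 2.9713·-4.8603 = +12.1208 (running +75.3782)
  i=6: 2.9713·3.7905 − 2.4670·-1.7769 = +15.6464 (running +91.0246)
Area = |Σ|/2 = |91.0246|/2 = 45.5123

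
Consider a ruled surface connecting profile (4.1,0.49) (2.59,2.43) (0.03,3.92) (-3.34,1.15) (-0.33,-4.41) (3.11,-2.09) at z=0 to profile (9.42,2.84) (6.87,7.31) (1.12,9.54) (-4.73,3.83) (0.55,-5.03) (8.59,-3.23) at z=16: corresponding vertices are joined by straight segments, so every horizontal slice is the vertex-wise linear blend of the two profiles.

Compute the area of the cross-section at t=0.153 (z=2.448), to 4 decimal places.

Area at t=0.153: 47.0233

Cross-section at t=0.153: each vertex is (1-t)·p0[i] + t·p1[i].
  v1: (1-0.153)·(4.1,0.49) + 0.153·(9.42,2.84) = (4.9140,0.8495)
  v2: (1-0.153)·(2.59,2.43) + 0.153·(6.87,7.31) = (3.2448,3.1766)
  v3: (1-0.153)·(0.03,3.92) + 0.153·(1.12,9.54) = (0.1968,4.7799)
  v4: (1-0.153)·(-3.34,1.15) + 0.153·(-4.73,3.83) = (-3.5527,1.5600)
  v5: (1-0.153)·(-0.33,-4.41) + 0.153·(0.55,-5.03) = (-0.1954,-4.5049)
  v6: (1-0.153)·(3.11,-2.09) + 0.153·(8.59,-3.23) = (3.9484,-2.2644)
Shoelace sum Σ(x_i·y_{i+1} − x_{i+1}·y_i):
  i=1: 4.9140·3.1766 − 3.2448·0.8495 = +12.8532 (running +12.8532)
  i=2: 3.2448·4.7799 − 0.1968·3.1766 = +14.8848 (running +27.7380)
  i=3: 0.1968·1.5600 − -3.5527·4.7799 = +17.2882 (running +45.0263)
  i=4: -3.5527·-4.5049 − -0.1954·1.5600 = +16.3091 (running +61.3353)
  i=5: -0.1954·-2.2644 − 3.9484·-4.5049 = +18.2295 (running +79.5649)
  i=6: 3.9484·0.8495 − 4.9140·-2.2644 = +14.4817 (running +94.0465)
Area = |Σ|/2 = |94.0465|/2 = 47.0233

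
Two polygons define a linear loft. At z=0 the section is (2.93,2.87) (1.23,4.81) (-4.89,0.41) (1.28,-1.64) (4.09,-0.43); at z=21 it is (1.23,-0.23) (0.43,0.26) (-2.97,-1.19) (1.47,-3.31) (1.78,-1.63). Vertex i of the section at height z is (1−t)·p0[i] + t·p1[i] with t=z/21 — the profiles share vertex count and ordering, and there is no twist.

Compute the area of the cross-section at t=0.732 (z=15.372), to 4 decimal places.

Area at t=0.732: 13.2415

Cross-section at t=0.732: each vertex is (1-t)·p0[i] + t·p1[i].
  v1: (1-0.732)·(2.93,2.87) + 0.732·(1.23,-0.23) = (1.6856,0.6008)
  v2: (1-0.732)·(1.23,4.81) + 0.732·(0.43,0.26) = (0.6444,1.4794)
  v3: (1-0.732)·(-4.89,0.41) + 0.732·(-2.97,-1.19) = (-3.4846,-0.7612)
  v4: (1-0.732)·(1.28,-1.64) + 0.732·(1.47,-3.31) = (1.4191,-2.8624)
  v5: (1-0.732)·(4.09,-0.43) + 0.732·(1.78,-1.63) = (2.3991,-1.3084)
Shoelace sum Σ(x_i·y_{i+1} − x_{i+1}·y_i):
  i=1: 1.6856·1.4794 − 0.6444·0.6008 = +2.1065 (running +2.1065)
  i=2: 0.6444·-0.7612 − -3.4846·1.4794 = +4.6645 (running +6.7711)
  i=3: -3.4846·-2.8624 − 1.4191·-0.7612 = +11.0545 (running +17.8256)
  i=4: 1.4191·-1.3084 − 2.3991·-2.8624 = +5.0105 (running +22.8361)
  i=5: 2.3991·0.6008 − 1.6856·-1.3084 = +3.6468 (running +26.4829)
Area = |Σ|/2 = |26.4829|/2 = 13.2415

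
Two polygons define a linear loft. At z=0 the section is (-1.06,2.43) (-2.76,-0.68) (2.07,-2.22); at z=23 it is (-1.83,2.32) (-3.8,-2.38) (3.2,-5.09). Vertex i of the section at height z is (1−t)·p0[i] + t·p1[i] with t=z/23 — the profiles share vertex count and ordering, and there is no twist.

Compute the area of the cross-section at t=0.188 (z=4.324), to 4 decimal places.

Area at t=0.188: 10.4685

Cross-section at t=0.188: each vertex is (1-t)·p0[i] + t·p1[i].
  v1: (1-0.188)·(-1.06,2.43) + 0.188·(-1.83,2.32) = (-1.2048,2.4093)
  v2: (1-0.188)·(-2.76,-0.68) + 0.188·(-3.8,-2.38) = (-2.9555,-0.9996)
  v3: (1-0.188)·(2.07,-2.22) + 0.188·(3.2,-5.09) = (2.2824,-2.7596)
Shoelace sum Σ(x_i·y_{i+1} − x_{i+1}·y_i):
  i=1: -1.2048·-0.9996 − -2.9555·2.4093 = +8.3251 (running +8.3251)
  i=2: -2.9555·-2.7596 − 2.2824·-0.9996 = +10.4375 (running +18.7625)
  i=3: 2.2824·2.4093 − -1.2048·-2.7596 = +2.1745 (running +20.9371)
Area = |Σ|/2 = |20.9371|/2 = 10.4685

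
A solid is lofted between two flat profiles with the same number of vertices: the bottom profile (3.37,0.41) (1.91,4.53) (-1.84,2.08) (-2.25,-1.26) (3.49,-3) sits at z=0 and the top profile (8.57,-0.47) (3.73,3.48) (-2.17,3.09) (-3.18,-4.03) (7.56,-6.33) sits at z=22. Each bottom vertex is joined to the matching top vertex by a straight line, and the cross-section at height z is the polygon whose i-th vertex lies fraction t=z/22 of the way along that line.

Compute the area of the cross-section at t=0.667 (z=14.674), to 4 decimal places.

Cross-section at t=0.667: each vertex is (1-t)·p0[i] + t·p1[i].
  v1: (1-0.667)·(3.37,0.41) + 0.667·(8.57,-0.47) = (6.8384,-0.1770)
  v2: (1-0.667)·(1.91,4.53) + 0.667·(3.73,3.48) = (3.1239,3.8296)
  v3: (1-0.667)·(-1.84,2.08) + 0.667·(-2.17,3.09) = (-2.0601,2.7537)
  v4: (1-0.667)·(-2.25,-1.26) + 0.667·(-3.18,-4.03) = (-2.8703,-3.1076)
  v5: (1-0.667)·(3.49,-3) + 0.667·(7.56,-6.33) = (6.2047,-5.2211)
Shoelace sum Σ(x_i·y_{i+1} − x_{i+1}·y_i):
  i=1: 6.8384·3.8296 − 3.1239·-0.1770 = +26.7415 (running +26.7415)
  i=2: 3.1239·2.7537 − -2.0601·3.8296 = +16.4918 (running +43.2333)
  i=3: -2.0601·-3.1076 − -2.8703·2.7537 = +14.3059 (running +57.5392)
  i=4: -2.8703·-5.2211 − 6.2047·-3.1076 = +34.2678 (running +91.8070)
  i=5: 6.2047·-0.1770 − 6.8384·-5.2211 = +34.6061 (running +126.4130)
Area = |Σ|/2 = |126.4130|/2 = 63.2065

Area at t=0.667: 63.2065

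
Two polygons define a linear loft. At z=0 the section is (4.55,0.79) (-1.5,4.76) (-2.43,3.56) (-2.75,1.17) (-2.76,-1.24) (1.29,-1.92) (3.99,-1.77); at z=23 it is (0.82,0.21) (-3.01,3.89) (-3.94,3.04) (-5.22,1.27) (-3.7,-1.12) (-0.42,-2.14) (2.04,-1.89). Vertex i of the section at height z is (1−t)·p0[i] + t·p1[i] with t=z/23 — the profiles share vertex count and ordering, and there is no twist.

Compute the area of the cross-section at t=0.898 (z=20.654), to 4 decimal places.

Cross-section at t=0.898: each vertex is (1-t)·p0[i] + t·p1[i].
  v1: (1-0.898)·(4.55,0.79) + 0.898·(0.82,0.21) = (1.2005,0.2692)
  v2: (1-0.898)·(-1.5,4.76) + 0.898·(-3.01,3.89) = (-2.8560,3.9787)
  v3: (1-0.898)·(-2.43,3.56) + 0.898·(-3.94,3.04) = (-3.7860,3.0930)
  v4: (1-0.898)·(-2.75,1.17) + 0.898·(-5.22,1.27) = (-4.9681,1.2598)
  v5: (1-0.898)·(-2.76,-1.24) + 0.898·(-3.7,-1.12) = (-3.6041,-1.1322)
  v6: (1-0.898)·(1.29,-1.92) + 0.898·(-0.42,-2.14) = (-0.2456,-2.1176)
  v7: (1-0.898)·(3.99,-1.77) + 0.898·(2.04,-1.89) = (2.2389,-1.8778)
Shoelace sum Σ(x_i·y_{i+1} − x_{i+1}·y_i):
  i=1: 1.2005·3.9787 − -2.8560·0.2692 = +5.5450 (running +5.5450)
  i=2: -2.8560·3.0930 − -3.7860·3.9787 = +6.2298 (running +11.7748)
  i=3: -3.7860·1.2598 − -4.9681·3.0930 = +10.5968 (running +22.3716)
  i=4: -4.9681·-1.1322 − -3.6041·1.2598 = +10.1655 (running +32.5371)
  i=5: -3.6041·-2.1176 − -0.2456·-1.1322 = +7.3539 (running +39.8910)
  i=6: -0.2456·-1.8778 − 2.2389·-2.1176 = +5.2021 (running +45.0932)
  i=7: 2.2389·0.2692 − 1.2005·-1.8778 = +2.8568 (running +47.9500)
Area = |Σ|/2 = |47.9500|/2 = 23.9750

Area at t=0.898: 23.9750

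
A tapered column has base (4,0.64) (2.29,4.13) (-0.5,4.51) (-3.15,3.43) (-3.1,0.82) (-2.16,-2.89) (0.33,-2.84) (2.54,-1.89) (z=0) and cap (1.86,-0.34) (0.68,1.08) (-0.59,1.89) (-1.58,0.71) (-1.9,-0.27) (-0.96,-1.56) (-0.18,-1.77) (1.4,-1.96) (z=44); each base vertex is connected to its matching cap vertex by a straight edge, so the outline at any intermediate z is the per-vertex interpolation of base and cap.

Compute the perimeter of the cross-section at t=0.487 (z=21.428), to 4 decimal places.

Cross-section at t=0.487: each vertex is (1-t)·p0[i] + t·p1[i].
  v1: (1-0.487)·(4,0.64) + 0.487·(1.86,-0.34) = (2.9578,0.1627)
  v2: (1-0.487)·(2.29,4.13) + 0.487·(0.68,1.08) = (1.5059,2.6446)
  v3: (1-0.487)·(-0.5,4.51) + 0.487·(-0.59,1.89) = (-0.5438,3.2341)
  v4: (1-0.487)·(-3.15,3.43) + 0.487·(-1.58,0.71) = (-2.3854,2.1054)
  v5: (1-0.487)·(-3.1,0.82) + 0.487·(-1.9,-0.27) = (-2.5156,0.2892)
  v6: (1-0.487)·(-2.16,-2.89) + 0.487·(-0.96,-1.56) = (-1.5756,-2.2423)
  v7: (1-0.487)·(0.33,-2.84) + 0.487·(-0.18,-1.77) = (0.0816,-2.3189)
  v8: (1-0.487)·(2.54,-1.89) + 0.487·(1.4,-1.96) = (1.9848,-1.9241)
Perimeter = Σ |v_{i+1} − v_i|:
  edge 1→2: √(-1.4519² + 2.4819²) = 2.8754 (running 2.8754)
  edge 2→3: √(-2.0498² + 0.5894²) = 2.1328 (running 5.0082)
  edge 3→4: √(-1.8416² + -1.1287²) = 2.1599 (running 7.1682)
  edge 4→5: √(-0.1302² + -1.8162²) = 1.8209 (running 8.9890)
  edge 5→6: √(0.9400² + -2.5315²) = 2.7003 (running 11.6894)
  edge 6→7: √(1.6572² + -0.0766²) = 1.6590 (running 13.3484)
  edge 7→8: √(1.9032² + 0.3948²) = 1.9437 (running 15.2921)
  edge 8→1: √(0.9730² + 2.0868²) = 2.3025 (running 17.5946)
Perimeter = 17.5946

Perimeter at t=0.487: 17.5946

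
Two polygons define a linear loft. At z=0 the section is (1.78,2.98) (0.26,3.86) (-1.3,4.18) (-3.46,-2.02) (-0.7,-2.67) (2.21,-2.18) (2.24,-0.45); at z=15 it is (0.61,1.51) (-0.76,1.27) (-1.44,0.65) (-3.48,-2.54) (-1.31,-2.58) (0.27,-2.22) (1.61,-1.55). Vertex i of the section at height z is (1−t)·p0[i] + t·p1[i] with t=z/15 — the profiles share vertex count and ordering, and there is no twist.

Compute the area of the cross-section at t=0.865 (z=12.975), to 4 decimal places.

Cross-section at t=0.865: each vertex is (1-t)·p0[i] + t·p1[i].
  v1: (1-0.865)·(1.78,2.98) + 0.865·(0.61,1.51) = (0.7679,1.7085)
  v2: (1-0.865)·(0.26,3.86) + 0.865·(-0.76,1.27) = (-0.6223,1.6197)
  v3: (1-0.865)·(-1.3,4.18) + 0.865·(-1.44,0.65) = (-1.4211,1.1265)
  v4: (1-0.865)·(-3.46,-2.02) + 0.865·(-3.48,-2.54) = (-3.4773,-2.4698)
  v5: (1-0.865)·(-0.7,-2.67) + 0.865·(-1.31,-2.58) = (-1.2277,-2.5922)
  v6: (1-0.865)·(2.21,-2.18) + 0.865·(0.27,-2.22) = (0.5319,-2.2146)
  v7: (1-0.865)·(2.24,-0.45) + 0.865·(1.61,-1.55) = (1.6951,-1.4015)
Shoelace sum Σ(x_i·y_{i+1} − x_{i+1}·y_i):
  i=1: 0.7679·1.6197 − -0.6223·1.7085 = +2.3070 (running +2.3070)
  i=2: -0.6223·1.1265 − -1.4211·1.6197 = +1.6006 (running +3.9076)
  i=3: -1.4211·-2.4698 − -3.4773·1.1265 = +7.4272 (running +11.3348)
  i=4: -3.4773·-2.5922 − -1.2277·-2.4698 = +5.9816 (running +17.3164)
  i=5: -1.2277·-2.2146 − 0.5319·-2.5922 = +4.0975 (running +21.4139)
  i=6: 0.5319·-1.4015 − 1.6951·-2.2146 = +3.0084 (running +24.4223)
  i=7: 1.6951·1.7085 − 0.7679·-1.4015 = +3.9722 (running +28.3945)
Area = |Σ|/2 = |28.3945|/2 = 14.1973

Area at t=0.865: 14.1973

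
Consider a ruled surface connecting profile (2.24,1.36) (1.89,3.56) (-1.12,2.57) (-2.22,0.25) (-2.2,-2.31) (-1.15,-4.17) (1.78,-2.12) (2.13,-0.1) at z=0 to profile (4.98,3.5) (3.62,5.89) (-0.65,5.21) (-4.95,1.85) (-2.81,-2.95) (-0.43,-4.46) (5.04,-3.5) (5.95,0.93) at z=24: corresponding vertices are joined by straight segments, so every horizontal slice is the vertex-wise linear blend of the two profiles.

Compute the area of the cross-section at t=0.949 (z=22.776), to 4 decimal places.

Cross-section at t=0.949: each vertex is (1-t)·p0[i] + t·p1[i].
  v1: (1-0.949)·(2.24,1.36) + 0.949·(4.98,3.5) = (4.8403,3.3909)
  v2: (1-0.949)·(1.89,3.56) + 0.949·(3.62,5.89) = (3.5318,5.7712)
  v3: (1-0.949)·(-1.12,2.57) + 0.949·(-0.65,5.21) = (-0.6740,5.0754)
  v4: (1-0.949)·(-2.22,0.25) + 0.949·(-4.95,1.85) = (-4.8108,1.7684)
  v5: (1-0.949)·(-2.2,-2.31) + 0.949·(-2.81,-2.95) = (-2.7789,-2.9174)
  v6: (1-0.949)·(-1.15,-4.17) + 0.949·(-0.43,-4.46) = (-0.4667,-4.4452)
  v7: (1-0.949)·(1.78,-2.12) + 0.949·(5.04,-3.5) = (4.8737,-3.4296)
  v8: (1-0.949)·(2.13,-0.1) + 0.949·(5.95,0.93) = (5.7552,0.8775)
Shoelace sum Σ(x_i·y_{i+1} − x_{i+1}·y_i):
  i=1: 4.8403·5.7712 − 3.5318·3.3909 = +15.9582 (running +15.9582)
  i=2: 3.5318·5.0754 − -0.6740·5.7712 = +21.8146 (running +37.7728)
  i=3: -0.6740·1.7684 − -4.8108·5.0754 = +23.2245 (running +60.9974)
  i=4: -4.8108·-2.9174 − -2.7789·1.7684 = +18.9489 (running +79.9463)
  i=5: -2.7789·-4.4452 − -0.4667·-2.9174 = +10.9912 (running +90.9375)
  i=6: -0.4667·-3.4296 − 4.8737·-4.4452 = +23.2655 (running +114.2029)
  i=7: 4.8737·0.8775 − 5.7552·-3.4296 = +24.0146 (running +138.2176)
  i=8: 5.7552·3.3909 − 4.8403·0.8775 = +15.2678 (running +153.4854)
Area = |Σ|/2 = |153.4854|/2 = 76.7427

Area at t=0.949: 76.7427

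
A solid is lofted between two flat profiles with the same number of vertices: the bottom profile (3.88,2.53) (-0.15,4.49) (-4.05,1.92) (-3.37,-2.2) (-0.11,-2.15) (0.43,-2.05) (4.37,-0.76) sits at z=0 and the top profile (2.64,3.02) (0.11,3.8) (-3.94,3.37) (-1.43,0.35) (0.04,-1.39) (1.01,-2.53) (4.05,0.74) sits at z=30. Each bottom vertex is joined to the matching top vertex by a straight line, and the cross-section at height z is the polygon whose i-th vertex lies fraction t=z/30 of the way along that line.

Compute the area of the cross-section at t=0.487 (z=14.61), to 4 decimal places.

Cross-section at t=0.487: each vertex is (1-t)·p0[i] + t·p1[i].
  v1: (1-0.487)·(3.88,2.53) + 0.487·(2.64,3.02) = (3.2761,2.7686)
  v2: (1-0.487)·(-0.15,4.49) + 0.487·(0.11,3.8) = (-0.0234,4.1540)
  v3: (1-0.487)·(-4.05,1.92) + 0.487·(-3.94,3.37) = (-3.9964,2.6261)
  v4: (1-0.487)·(-3.37,-2.2) + 0.487·(-1.43,0.35) = (-2.4252,-0.9582)
  v5: (1-0.487)·(-0.11,-2.15) + 0.487·(0.04,-1.39) = (-0.0369,-1.7799)
  v6: (1-0.487)·(0.43,-2.05) + 0.487·(1.01,-2.53) = (0.7125,-2.2838)
  v7: (1-0.487)·(4.37,-0.76) + 0.487·(4.05,0.74) = (4.2142,-0.0295)
Shoelace sum Σ(x_i·y_{i+1} − x_{i+1}·y_i):
  i=1: 3.2761·4.1540 − -0.0234·2.7686 = +13.6736 (running +13.6736)
  i=2: -0.0234·2.6261 − -3.9964·4.1540 = +16.5397 (running +30.2133)
  i=3: -3.9964·-0.9582 − -2.4252·2.6261 = +10.1982 (running +40.4115)
  i=4: -2.4252·-1.7799 − -0.0369·-0.9582 = +4.2812 (running +44.6927)
  i=5: -0.0369·-2.2838 − 0.7125·-1.7799 = +1.3525 (running +46.0451)
  i=6: 0.7125·-0.0295 − 4.2142·-2.2838 = +9.6031 (running +55.6482)
  i=7: 4.2142·2.7686 − 3.2761·-0.0295 = +11.7641 (running +67.4123)
Area = |Σ|/2 = |67.4123|/2 = 33.7062

Area at t=0.487: 33.7062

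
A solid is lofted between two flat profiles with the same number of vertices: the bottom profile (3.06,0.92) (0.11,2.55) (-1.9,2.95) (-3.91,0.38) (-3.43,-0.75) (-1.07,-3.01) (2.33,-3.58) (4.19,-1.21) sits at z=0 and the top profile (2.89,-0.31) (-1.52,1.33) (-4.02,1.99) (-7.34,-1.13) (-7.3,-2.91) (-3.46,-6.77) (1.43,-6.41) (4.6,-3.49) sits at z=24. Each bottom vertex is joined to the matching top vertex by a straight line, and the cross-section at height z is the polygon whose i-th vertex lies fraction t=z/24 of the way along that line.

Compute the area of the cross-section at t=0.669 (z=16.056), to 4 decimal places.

Cross-section at t=0.669: each vertex is (1-t)·p0[i] + t·p1[i].
  v1: (1-0.669)·(3.06,0.92) + 0.669·(2.89,-0.31) = (2.9463,0.0971)
  v2: (1-0.669)·(0.11,2.55) + 0.669·(-1.52,1.33) = (-0.9805,1.7338)
  v3: (1-0.669)·(-1.9,2.95) + 0.669·(-4.02,1.99) = (-3.3183,2.3078)
  v4: (1-0.669)·(-3.91,0.38) + 0.669·(-7.34,-1.13) = (-6.2047,-0.6302)
  v5: (1-0.669)·(-3.43,-0.75) + 0.669·(-7.3,-2.91) = (-6.0190,-2.1950)
  v6: (1-0.669)·(-1.07,-3.01) + 0.669·(-3.46,-6.77) = (-2.6689,-5.5254)
  v7: (1-0.669)·(2.33,-3.58) + 0.669·(1.43,-6.41) = (1.7279,-5.4733)
  v8: (1-0.669)·(4.19,-1.21) + 0.669·(4.6,-3.49) = (4.4643,-2.7353)
Shoelace sum Σ(x_i·y_{i+1} − x_{i+1}·y_i):
  i=1: 2.9463·1.7338 − -0.9805·0.0971 = +5.2035 (running +5.2035)
  i=2: -0.9805·2.3078 − -3.3183·1.7338 = +3.4906 (running +8.6941)
  i=3: -3.3183·-0.6302 − -6.2047·2.3078 = +16.4100 (running +25.1042)
  i=4: -6.2047·-2.1950 − -6.0190·-0.6302 = +9.8264 (running +34.9305)
  i=5: -6.0190·-5.5254 − -2.6689·-2.1950 = +27.3994 (running +62.3300)
  i=6: -2.6689·-5.4733 − 1.7279·-5.5254 = +24.1551 (running +86.4850)
  i=7: 1.7279·-2.7353 − 4.4643·-5.4733 = +19.7079 (running +106.1930)
  i=8: 4.4643·0.0971 − 2.9463·-2.7353 = +8.4926 (running +114.6856)
Area = |Σ|/2 = |114.6856|/2 = 57.3428

Area at t=0.669: 57.3428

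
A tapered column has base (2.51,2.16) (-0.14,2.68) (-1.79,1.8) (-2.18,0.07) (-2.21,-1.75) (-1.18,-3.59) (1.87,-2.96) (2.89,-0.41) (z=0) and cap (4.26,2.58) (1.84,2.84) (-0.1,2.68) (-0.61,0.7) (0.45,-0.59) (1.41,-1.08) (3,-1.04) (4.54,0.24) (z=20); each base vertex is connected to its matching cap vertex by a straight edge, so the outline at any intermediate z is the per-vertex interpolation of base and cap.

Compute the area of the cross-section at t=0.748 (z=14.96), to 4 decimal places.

Cross-section at t=0.748: each vertex is (1-t)·p0[i] + t·p1[i].
  v1: (1-0.748)·(2.51,2.16) + 0.748·(4.26,2.58) = (3.8190,2.4742)
  v2: (1-0.748)·(-0.14,2.68) + 0.748·(1.84,2.84) = (1.3410,2.7997)
  v3: (1-0.748)·(-1.79,1.8) + 0.748·(-0.1,2.68) = (-0.5259,2.4582)
  v4: (1-0.748)·(-2.18,0.07) + 0.748·(-0.61,0.7) = (-1.0056,0.5412)
  v5: (1-0.748)·(-2.21,-1.75) + 0.748·(0.45,-0.59) = (-0.2203,-0.8823)
  v6: (1-0.748)·(-1.18,-3.59) + 0.748·(1.41,-1.08) = (0.7573,-1.7125)
  v7: (1-0.748)·(1.87,-2.96) + 0.748·(3,-1.04) = (2.7152,-1.5238)
  v8: (1-0.748)·(2.89,-0.41) + 0.748·(4.54,0.24) = (4.1242,0.0762)
Shoelace sum Σ(x_i·y_{i+1} − x_{i+1}·y_i):
  i=1: 3.8190·2.7997 − 1.3410·2.4742 = +7.3740 (running +7.3740)
  i=2: 1.3410·2.4582 − -0.5259·2.7997 = +4.7689 (running +12.1429)
  i=3: -0.5259·0.5412 − -1.0056·2.4582 = +2.1875 (running +14.3304)
  i=4: -1.0056·-0.8823 − -0.2203·0.5412 = +1.0065 (running +15.3369)
  i=5: -0.2203·-1.7125 − 0.7573·-0.8823 = +1.0455 (running +16.3824)
  i=6: 0.7573·-1.5238 − 2.7152·-1.7125 = +3.4959 (running +19.8783)
  i=7: 2.7152·0.0762 − 4.1242·-1.5238 = +6.4915 (running +26.3698)
  i=8: 4.1242·2.4742 − 3.8190·0.0762 = +9.9129 (running +36.2828)
Area = |Σ|/2 = |36.2828|/2 = 18.1414

Area at t=0.748: 18.1414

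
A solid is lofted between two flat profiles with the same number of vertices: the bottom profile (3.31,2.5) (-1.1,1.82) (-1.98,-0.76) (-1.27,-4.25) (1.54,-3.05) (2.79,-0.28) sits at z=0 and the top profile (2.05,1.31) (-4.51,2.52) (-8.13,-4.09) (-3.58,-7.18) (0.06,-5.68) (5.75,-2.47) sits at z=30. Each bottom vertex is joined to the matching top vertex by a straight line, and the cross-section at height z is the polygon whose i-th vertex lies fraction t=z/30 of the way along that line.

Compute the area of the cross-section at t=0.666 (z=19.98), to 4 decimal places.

Area at t=0.666: 57.9481

Cross-section at t=0.666: each vertex is (1-t)·p0[i] + t·p1[i].
  v1: (1-0.666)·(3.31,2.5) + 0.666·(2.05,1.31) = (2.4708,1.7075)
  v2: (1-0.666)·(-1.1,1.82) + 0.666·(-4.51,2.52) = (-3.3711,2.2862)
  v3: (1-0.666)·(-1.98,-0.76) + 0.666·(-8.13,-4.09) = (-6.0759,-2.9778)
  v4: (1-0.666)·(-1.27,-4.25) + 0.666·(-3.58,-7.18) = (-2.8085,-6.2014)
  v5: (1-0.666)·(1.54,-3.05) + 0.666·(0.06,-5.68) = (0.5543,-4.8016)
  v6: (1-0.666)·(2.79,-0.28) + 0.666·(5.75,-2.47) = (4.7614,-1.7385)
Shoelace sum Σ(x_i·y_{i+1} − x_{i+1}·y_i):
  i=1: 2.4708·2.2862 − -3.3711·1.7075 = +11.4048 (running +11.4048)
  i=2: -3.3711·-2.9778 − -6.0759·2.2862 = +23.9290 (running +35.3338)
  i=3: -6.0759·-6.2014 − -2.8085·-2.9778 = +29.3160 (running +64.6498)
  i=4: -2.8085·-4.8016 − 0.5543·-6.2014 = +16.9226 (running +81.5724)
  i=5: 0.5543·-1.7385 − 4.7614·-4.8016 = +21.8983 (running +103.4707)
  i=6: 4.7614·1.7075 − 2.4708·-1.7385 = +12.4255 (running +115.8962)
Area = |Σ|/2 = |115.8962|/2 = 57.9481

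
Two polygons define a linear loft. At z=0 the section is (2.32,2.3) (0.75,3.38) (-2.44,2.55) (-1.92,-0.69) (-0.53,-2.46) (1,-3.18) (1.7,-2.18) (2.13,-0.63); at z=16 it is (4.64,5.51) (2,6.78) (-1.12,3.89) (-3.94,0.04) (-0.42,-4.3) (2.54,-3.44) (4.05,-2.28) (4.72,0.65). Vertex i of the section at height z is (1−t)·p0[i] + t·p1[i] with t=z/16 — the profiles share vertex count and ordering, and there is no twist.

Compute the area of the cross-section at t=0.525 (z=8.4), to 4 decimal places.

Cross-section at t=0.525: each vertex is (1-t)·p0[i] + t·p1[i].
  v1: (1-0.525)·(2.32,2.3) + 0.525·(4.64,5.51) = (3.5380,3.9852)
  v2: (1-0.525)·(0.75,3.38) + 0.525·(2,6.78) = (1.4062,5.1650)
  v3: (1-0.525)·(-2.44,2.55) + 0.525·(-1.12,3.89) = (-1.7470,3.2535)
  v4: (1-0.525)·(-1.92,-0.69) + 0.525·(-3.94,0.04) = (-2.9805,-0.3067)
  v5: (1-0.525)·(-0.53,-2.46) + 0.525·(-0.42,-4.3) = (-0.4722,-3.4260)
  v6: (1-0.525)·(1,-3.18) + 0.525·(2.54,-3.44) = (1.8085,-3.3165)
  v7: (1-0.525)·(1.7,-2.18) + 0.525·(4.05,-2.28) = (2.9338,-2.2325)
  v8: (1-0.525)·(2.13,-0.63) + 0.525·(4.72,0.65) = (3.4897,0.0420)
Shoelace sum Σ(x_i·y_{i+1} − x_{i+1}·y_i):
  i=1: 3.5380·5.1650 − 1.4062·3.9852 = +12.6695 (running +12.6695)
  i=2: 1.4062·3.2535 − -1.7470·5.1650 = +13.5985 (running +26.2680)
  i=3: -1.7470·-0.3067 − -2.9805·3.2535 = +10.2329 (running +36.5010)
  i=4: -2.9805·-3.4260 − -0.4722·-0.3067 = +10.0663 (running +46.5673)
  i=5: -0.4722·-3.3165 − 1.8085·-3.4260 = +7.7621 (running +54.3294)
  i=6: 1.8085·-2.2325 − 2.9338·-3.3165 = +5.6923 (running +60.0217)
  i=7: 2.9338·0.0420 − 3.4897·-2.2325 = +7.9141 (running +67.9358)
  i=8: 3.4897·3.9852 − 3.5380·0.0420 = +13.7589 (running +81.6947)
Area = |Σ|/2 = |81.6947|/2 = 40.8474

Area at t=0.525: 40.8474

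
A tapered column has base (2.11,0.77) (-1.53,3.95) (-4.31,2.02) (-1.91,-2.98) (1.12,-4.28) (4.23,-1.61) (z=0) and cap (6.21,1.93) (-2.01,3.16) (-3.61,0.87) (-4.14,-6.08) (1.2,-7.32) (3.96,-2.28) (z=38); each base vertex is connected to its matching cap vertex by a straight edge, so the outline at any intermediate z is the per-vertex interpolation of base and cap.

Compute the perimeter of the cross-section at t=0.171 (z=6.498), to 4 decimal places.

Perimeter at t=0.171: 25.1930

Cross-section at t=0.171: each vertex is (1-t)·p0[i] + t·p1[i].
  v1: (1-0.171)·(2.11,0.77) + 0.171·(6.21,1.93) = (2.8111,0.9684)
  v2: (1-0.171)·(-1.53,3.95) + 0.171·(-2.01,3.16) = (-1.6121,3.8149)
  v3: (1-0.171)·(-4.31,2.02) + 0.171·(-3.61,0.87) = (-4.1903,1.8234)
  v4: (1-0.171)·(-1.91,-2.98) + 0.171·(-4.14,-6.08) = (-2.2913,-3.5101)
  v5: (1-0.171)·(1.12,-4.28) + 0.171·(1.2,-7.32) = (1.1337,-4.7998)
  v6: (1-0.171)·(4.23,-1.61) + 0.171·(3.96,-2.28) = (4.1838,-1.7246)
Perimeter = Σ |v_{i+1} − v_i|:
  edge 1→2: √(-4.4232² + 2.8466²) = 5.2600 (running 5.2600)
  edge 2→3: √(-2.5782² + -1.9916²) = 3.2578 (running 8.5178)
  edge 3→4: √(1.8990² + -5.3335²) = 5.6614 (running 14.1792)
  edge 4→5: √(3.4250² + -1.2897²) = 3.6598 (running 17.8390)
  edge 5→6: √(3.0502² + 3.0753²) = 4.3314 (running 22.1704)
  edge 6→1: √(-1.3727² + 2.6929²) = 3.0226 (running 25.1930)
Perimeter = 25.1930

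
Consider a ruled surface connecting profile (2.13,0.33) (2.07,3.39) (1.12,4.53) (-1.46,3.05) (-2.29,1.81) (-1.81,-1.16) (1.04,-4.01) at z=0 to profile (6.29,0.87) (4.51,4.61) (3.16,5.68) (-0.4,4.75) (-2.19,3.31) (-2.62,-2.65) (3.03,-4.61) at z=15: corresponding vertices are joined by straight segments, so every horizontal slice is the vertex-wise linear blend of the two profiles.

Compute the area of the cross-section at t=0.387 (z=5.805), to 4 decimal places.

Area at t=0.387: 38.2803

Cross-section at t=0.387: each vertex is (1-t)·p0[i] + t·p1[i].
  v1: (1-0.387)·(2.13,0.33) + 0.387·(6.29,0.87) = (3.7399,0.5390)
  v2: (1-0.387)·(2.07,3.39) + 0.387·(4.51,4.61) = (3.0143,3.8621)
  v3: (1-0.387)·(1.12,4.53) + 0.387·(3.16,5.68) = (1.9095,4.9751)
  v4: (1-0.387)·(-1.46,3.05) + 0.387·(-0.4,4.75) = (-1.0498,3.7079)
  v5: (1-0.387)·(-2.29,1.81) + 0.387·(-2.19,3.31) = (-2.2513,2.3905)
  v6: (1-0.387)·(-1.81,-1.16) + 0.387·(-2.62,-2.65) = (-2.1235,-1.7366)
  v7: (1-0.387)·(1.04,-4.01) + 0.387·(3.03,-4.61) = (1.8101,-4.2422)
Shoelace sum Σ(x_i·y_{i+1} − x_{i+1}·y_i):
  i=1: 3.7399·3.8621 − 3.0143·0.5390 = +12.8195 (running +12.8195)
  i=2: 3.0143·4.9751 − 1.9095·3.8621 = +7.6215 (running +20.4410)
  i=3: 1.9095·3.7079 − -1.0498·4.9751 = +12.3029 (running +32.7438)
  i=4: -1.0498·2.3905 − -2.2513·3.7079 = +5.8381 (running +38.5819)
  i=5: -2.2513·-1.7366 − -2.1235·2.3905 = +8.9858 (running +47.5678)
  i=6: -2.1235·-4.2422 − 1.8101·-1.7366 = +12.1517 (running +59.7195)
  i=7: 1.8101·0.5390 − 3.7399·-4.2422 = +16.8411 (running +76.5606)
Area = |Σ|/2 = |76.5606|/2 = 38.2803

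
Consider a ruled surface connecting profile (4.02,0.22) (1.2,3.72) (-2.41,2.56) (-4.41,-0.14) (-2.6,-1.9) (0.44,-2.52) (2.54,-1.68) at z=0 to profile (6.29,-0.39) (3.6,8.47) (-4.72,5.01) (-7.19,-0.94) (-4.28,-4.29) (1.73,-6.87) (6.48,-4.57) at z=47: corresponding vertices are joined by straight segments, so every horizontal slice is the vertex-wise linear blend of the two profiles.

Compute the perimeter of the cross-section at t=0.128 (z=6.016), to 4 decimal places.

Perimeter at t=0.128: 24.7054

Cross-section at t=0.128: each vertex is (1-t)·p0[i] + t·p1[i].
  v1: (1-0.128)·(4.02,0.22) + 0.128·(6.29,-0.39) = (4.3106,0.1419)
  v2: (1-0.128)·(1.2,3.72) + 0.128·(3.6,8.47) = (1.5072,4.3280)
  v3: (1-0.128)·(-2.41,2.56) + 0.128·(-4.72,5.01) = (-2.7057,2.8736)
  v4: (1-0.128)·(-4.41,-0.14) + 0.128·(-7.19,-0.94) = (-4.7658,-0.2424)
  v5: (1-0.128)·(-2.6,-1.9) + 0.128·(-4.28,-4.29) = (-2.8150,-2.2059)
  v6: (1-0.128)·(0.44,-2.52) + 0.128·(1.73,-6.87) = (0.6051,-3.0768)
  v7: (1-0.128)·(2.54,-1.68) + 0.128·(6.48,-4.57) = (3.0443,-2.0499)
Perimeter = Σ |v_{i+1} − v_i|:
  edge 1→2: √(-2.8034² + 4.1861²) = 5.0381 (running 5.0381)
  edge 2→3: √(-4.2129² + -1.4544²) = 4.4569 (running 9.4949)
  edge 3→4: √(-2.0602² + -3.1160²) = 3.7355 (running 13.2304)
  edge 4→5: √(1.9508² + -1.9635²) = 2.7679 (running 15.9983)
  edge 5→6: √(3.4202² + -0.8709²) = 3.5293 (running 19.5275)
  edge 6→7: √(2.4392² + 1.0269²) = 2.6465 (running 22.1741)
  edge 7→1: √(1.2662² + 2.1918²) = 2.5313 (running 24.7054)
Perimeter = 24.7054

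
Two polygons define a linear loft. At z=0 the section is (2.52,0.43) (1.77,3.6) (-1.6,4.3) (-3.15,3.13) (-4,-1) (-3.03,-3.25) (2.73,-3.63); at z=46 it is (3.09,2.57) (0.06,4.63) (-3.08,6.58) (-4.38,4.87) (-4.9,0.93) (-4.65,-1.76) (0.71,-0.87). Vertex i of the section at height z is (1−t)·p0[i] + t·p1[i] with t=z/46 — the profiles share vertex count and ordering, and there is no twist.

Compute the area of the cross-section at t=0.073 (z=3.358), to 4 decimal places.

Cross-section at t=0.073: each vertex is (1-t)·p0[i] + t·p1[i].
  v1: (1-0.073)·(2.52,0.43) + 0.073·(3.09,2.57) = (2.5616,0.5862)
  v2: (1-0.073)·(1.77,3.6) + 0.073·(0.06,4.63) = (1.6452,3.6752)
  v3: (1-0.073)·(-1.6,4.3) + 0.073·(-3.08,6.58) = (-1.7080,4.4664)
  v4: (1-0.073)·(-3.15,3.13) + 0.073·(-4.38,4.87) = (-3.2398,3.2570)
  v5: (1-0.073)·(-4,-1) + 0.073·(-4.9,0.93) = (-4.0657,-0.8591)
  v6: (1-0.073)·(-3.03,-3.25) + 0.073·(-4.65,-1.76) = (-3.1483,-3.1412)
  v7: (1-0.073)·(2.73,-3.63) + 0.073·(0.71,-0.87) = (2.5825,-3.4285)
Shoelace sum Σ(x_i·y_{i+1} − x_{i+1}·y_i):
  i=1: 2.5616·3.6752 − 1.6452·0.5862 = +8.4500 (running +8.4500)
  i=2: 1.6452·4.4664 − -1.7080·3.6752 = +13.6254 (running +22.0754)
  i=3: -1.7080·3.2570 − -3.2398·4.4664 = +8.9072 (running +30.9826)
  i=4: -3.2398·-0.8591 − -4.0657·3.2570 = +16.0254 (running +47.0080)
  i=5: -4.0657·-3.1412 − -3.1483·-0.8591 = +10.0666 (running +57.0746)
  i=6: -3.1483·-3.4285 − 2.5825·-3.1412 = +18.9062 (running +75.9808)
  i=7: 2.5825·0.5862 − 2.5616·-3.4285 = +10.2965 (running +86.2773)
Area = |Σ|/2 = |86.2773|/2 = 43.1386

Area at t=0.073: 43.1386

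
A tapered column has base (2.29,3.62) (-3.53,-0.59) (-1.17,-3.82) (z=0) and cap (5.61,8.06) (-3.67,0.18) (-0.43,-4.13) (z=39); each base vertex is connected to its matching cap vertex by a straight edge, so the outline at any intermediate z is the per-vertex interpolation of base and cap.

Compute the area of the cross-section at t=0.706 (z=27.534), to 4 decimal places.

Area at t=0.706: 26.6323

Cross-section at t=0.706: each vertex is (1-t)·p0[i] + t·p1[i].
  v1: (1-0.706)·(2.29,3.62) + 0.706·(5.61,8.06) = (4.6339,6.7546)
  v2: (1-0.706)·(-3.53,-0.59) + 0.706·(-3.67,0.18) = (-3.6288,-0.0464)
  v3: (1-0.706)·(-1.17,-3.82) + 0.706·(-0.43,-4.13) = (-0.6476,-4.0389)
Shoelace sum Σ(x_i·y_{i+1} − x_{i+1}·y_i):
  i=1: 4.6339·-0.0464 − -3.6288·6.7546 = +24.2966 (running +24.2966)
  i=2: -3.6288·-4.0389 − -0.6476·-0.0464 = +14.6263 (running +38.9229)
  i=3: -0.6476·6.7546 − 4.6339·-4.0389 = +14.3417 (running +53.2646)
Area = |Σ|/2 = |53.2646|/2 = 26.6323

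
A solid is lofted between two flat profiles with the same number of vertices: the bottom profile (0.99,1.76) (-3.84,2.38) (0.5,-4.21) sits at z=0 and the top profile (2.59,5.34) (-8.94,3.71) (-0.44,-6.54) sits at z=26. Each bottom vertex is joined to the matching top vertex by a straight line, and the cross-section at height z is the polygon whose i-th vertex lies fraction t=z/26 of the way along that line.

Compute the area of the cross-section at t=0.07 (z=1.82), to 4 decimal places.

Cross-section at t=0.07: each vertex is (1-t)·p0[i] + t·p1[i].
  v1: (1-0.07)·(0.99,1.76) + 0.07·(2.59,5.34) = (1.1020,2.0106)
  v2: (1-0.07)·(-3.84,2.38) + 0.07·(-8.94,3.71) = (-4.1970,2.4731)
  v3: (1-0.07)·(0.5,-4.21) + 0.07·(-0.44,-6.54) = (0.4342,-4.3731)
Shoelace sum Σ(x_i·y_{i+1} − x_{i+1}·y_i):
  i=1: 1.1020·2.4731 − -4.1970·2.0106 = +11.1638 (running +11.1638)
  i=2: -4.1970·-4.3731 − 0.4342·2.4731 = +17.2801 (running +28.4439)
  i=3: 0.4342·2.0106 − 1.1020·-4.3731 = +5.6922 (running +34.1361)
Area = |Σ|/2 = |34.1361|/2 = 17.0680

Area at t=0.07: 17.0680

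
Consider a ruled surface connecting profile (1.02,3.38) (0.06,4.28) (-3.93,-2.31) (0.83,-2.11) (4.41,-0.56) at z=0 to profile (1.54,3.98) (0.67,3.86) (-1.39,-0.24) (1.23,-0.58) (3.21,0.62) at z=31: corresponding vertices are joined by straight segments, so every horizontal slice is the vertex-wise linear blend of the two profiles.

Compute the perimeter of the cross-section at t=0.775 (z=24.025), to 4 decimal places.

Perimeter at t=0.775: 16.0100

Cross-section at t=0.775: each vertex is (1-t)·p0[i] + t·p1[i].
  v1: (1-0.775)·(1.02,3.38) + 0.775·(1.54,3.98) = (1.4230,3.8450)
  v2: (1-0.775)·(0.06,4.28) + 0.775·(0.67,3.86) = (0.5328,3.9545)
  v3: (1-0.775)·(-3.93,-2.31) + 0.775·(-1.39,-0.24) = (-1.9615,-0.7057)
  v4: (1-0.775)·(0.83,-2.11) + 0.775·(1.23,-0.58) = (1.1400,-0.9242)
  v5: (1-0.775)·(4.41,-0.56) + 0.775·(3.21,0.62) = (3.4800,0.3545)
Perimeter = Σ |v_{i+1} − v_i|:
  edge 1→2: √(-0.8902² + 0.1095²) = 0.8970 (running 0.8970)
  edge 2→3: √(-2.4943² + -4.6602²) = 5.2858 (running 6.1827)
  edge 3→4: √(3.1015² + -0.2185²) = 3.1092 (running 9.2919)
  edge 4→5: √(2.3400² + 1.2787²) = 2.6666 (running 11.9585)
  edge 5→1: √(-2.0570² + 3.4905²) = 4.0515 (running 16.0100)
Perimeter = 16.0100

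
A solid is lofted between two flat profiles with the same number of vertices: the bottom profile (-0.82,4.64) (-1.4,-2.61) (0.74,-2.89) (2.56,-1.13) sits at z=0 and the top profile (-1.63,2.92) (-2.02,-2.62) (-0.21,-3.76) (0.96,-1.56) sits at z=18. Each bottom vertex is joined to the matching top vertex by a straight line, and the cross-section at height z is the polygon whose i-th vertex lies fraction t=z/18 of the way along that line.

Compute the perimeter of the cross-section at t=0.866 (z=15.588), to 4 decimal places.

Cross-section at t=0.866: each vertex is (1-t)·p0[i] + t·p1[i].
  v1: (1-0.866)·(-0.82,4.64) + 0.866·(-1.63,2.92) = (-1.5215,3.1505)
  v2: (1-0.866)·(-1.4,-2.61) + 0.866·(-2.02,-2.62) = (-1.9369,-2.6187)
  v3: (1-0.866)·(0.74,-2.89) + 0.866·(-0.21,-3.76) = (-0.0827,-3.6434)
  v4: (1-0.866)·(2.56,-1.13) + 0.866·(0.96,-1.56) = (1.1744,-1.5024)
Perimeter = Σ |v_{i+1} − v_i|:
  edge 1→2: √(-0.4155² + -5.7691²) = 5.7841 (running 5.7841)
  edge 2→3: √(1.8542² + -1.0248²) = 2.1186 (running 7.9026)
  edge 3→4: √(1.2571² + 2.1410²) = 2.4828 (running 10.3854)
  edge 4→1: √(-2.6959² + 4.6529²) = 5.3774 (running 15.7629)
Perimeter = 15.7629

Perimeter at t=0.866: 15.7629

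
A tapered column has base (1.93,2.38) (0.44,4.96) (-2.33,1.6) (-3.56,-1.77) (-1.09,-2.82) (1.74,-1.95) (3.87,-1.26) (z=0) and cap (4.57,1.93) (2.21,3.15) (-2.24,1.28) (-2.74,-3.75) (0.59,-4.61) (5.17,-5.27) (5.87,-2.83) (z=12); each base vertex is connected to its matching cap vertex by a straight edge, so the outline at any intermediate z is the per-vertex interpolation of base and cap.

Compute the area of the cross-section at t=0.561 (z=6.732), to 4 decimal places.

Cross-section at t=0.561: each vertex is (1-t)·p0[i] + t·p1[i].
  v1: (1-0.561)·(1.93,2.38) + 0.561·(4.57,1.93) = (3.4110,2.1275)
  v2: (1-0.561)·(0.44,4.96) + 0.561·(2.21,3.15) = (1.4330,3.9446)
  v3: (1-0.561)·(-2.33,1.6) + 0.561·(-2.24,1.28) = (-2.2795,1.4205)
  v4: (1-0.561)·(-3.56,-1.77) + 0.561·(-2.74,-3.75) = (-3.1000,-2.8808)
  v5: (1-0.561)·(-1.09,-2.82) + 0.561·(0.59,-4.61) = (-0.1475,-3.8242)
  v6: (1-0.561)·(1.74,-1.95) + 0.561·(5.17,-5.27) = (3.6642,-3.8125)
  v7: (1-0.561)·(3.87,-1.26) + 0.561·(5.87,-2.83) = (4.9920,-2.1408)
Shoelace sum Σ(x_i·y_{i+1} − x_{i+1}·y_i):
  i=1: 3.4110·3.9446 − 1.4330·2.1275 = +10.4064 (running +10.4064)
  i=2: 1.4330·1.4205 − -2.2795·3.9446 = +11.0272 (running +21.4337)
  i=3: -2.2795·-2.8808 − -3.1000·1.4205 = +10.9702 (running +32.4039)
  i=4: -3.1000·-3.8242 − -0.1475·-2.8808 = +11.4299 (running +43.8338)
  i=5: -0.1475·-3.8125 − 3.6642·-3.8242 = +14.5751 (running +58.4090)
  i=6: 3.6642·-2.1408 − 4.9920·-3.8125 = +11.1878 (running +69.5968)
  i=7: 4.9920·2.1275 − 3.4110·-2.1408 = +17.9230 (running +87.5198)
Area = |Σ|/2 = |87.5198|/2 = 43.7599

Area at t=0.561: 43.7599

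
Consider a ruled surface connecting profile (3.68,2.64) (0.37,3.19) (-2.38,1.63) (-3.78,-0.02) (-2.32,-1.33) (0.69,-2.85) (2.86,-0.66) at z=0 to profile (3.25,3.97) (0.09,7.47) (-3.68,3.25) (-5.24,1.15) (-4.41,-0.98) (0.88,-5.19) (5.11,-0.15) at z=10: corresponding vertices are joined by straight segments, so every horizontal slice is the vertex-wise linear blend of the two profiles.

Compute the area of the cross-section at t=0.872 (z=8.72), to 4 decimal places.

Cross-section at t=0.872: each vertex is (1-t)·p0[i] + t·p1[i].
  v1: (1-0.872)·(3.68,2.64) + 0.872·(3.25,3.97) = (3.3050,3.7998)
  v2: (1-0.872)·(0.37,3.19) + 0.872·(0.09,7.47) = (0.1258,6.9222)
  v3: (1-0.872)·(-2.38,1.63) + 0.872·(-3.68,3.25) = (-3.5136,3.0426)
  v4: (1-0.872)·(-3.78,-0.02) + 0.872·(-5.24,1.15) = (-5.0531,1.0002)
  v5: (1-0.872)·(-2.32,-1.33) + 0.872·(-4.41,-0.98) = (-4.1425,-1.0248)
  v6: (1-0.872)·(0.69,-2.85) + 0.872·(0.88,-5.19) = (0.8557,-4.8905)
  v7: (1-0.872)·(2.86,-0.66) + 0.872·(5.11,-0.15) = (4.8220,-0.2153)
Shoelace sum Σ(x_i·y_{i+1} − x_{i+1}·y_i):
  i=1: 3.3050·6.9222 − 0.1258·3.7998 = +22.3999 (running +22.3999)
  i=2: 0.1258·3.0426 − -3.5136·6.9222 = +24.7046 (running +47.1044)
  i=3: -3.5136·1.0002 − -5.0531·3.0426 = +11.8604 (running +58.9648)
  i=4: -5.0531·-1.0248 − -4.1425·1.0002 = +9.3219 (running +68.2867)
  i=5: -4.1425·-4.8905 − 0.8557·-1.0248 = +21.1356 (running +89.4224)
  i=6: 0.8557·-0.2153 − 4.8220·-4.8905 = +23.3977 (running +112.8200)
  i=7: 4.8220·3.7998 − 3.3050·-0.2153 = +19.0340 (running +131.8540)
Area = |Σ|/2 = |131.8540|/2 = 65.9270

Area at t=0.872: 65.9270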